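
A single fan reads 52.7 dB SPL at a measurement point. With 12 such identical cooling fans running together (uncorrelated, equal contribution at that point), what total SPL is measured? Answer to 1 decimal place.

12 equal incoherent sources raise the level by 10·log₁₀(12) = 10.79 dB.
L_total = 52.7 + 10.79 = 63.5 dB SPL.

63.5 dB SPL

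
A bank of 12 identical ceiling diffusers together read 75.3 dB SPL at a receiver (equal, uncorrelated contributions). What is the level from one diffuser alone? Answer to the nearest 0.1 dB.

64.5 dB SPL

12 equal incoherent sources add 10·log₁₀(12) = 10.79 dB over one source.
L_one = 75.3 − 10.79 = 64.5 dB SPL.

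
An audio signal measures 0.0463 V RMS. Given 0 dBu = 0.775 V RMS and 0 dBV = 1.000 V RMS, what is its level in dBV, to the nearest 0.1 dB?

-26.7 dBV

dBV = 20·log₁₀(V / 1.000 V).
20·log₁₀(0.0463/1.000) = -26.7 dBV.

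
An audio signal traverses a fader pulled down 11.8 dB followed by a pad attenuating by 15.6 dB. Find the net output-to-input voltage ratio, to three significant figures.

Net gain = (−11.8) + (−15.6) = -27.4 dB.
Voltage ratio = 10^(-27.4/20) = 0.0427.

0.0427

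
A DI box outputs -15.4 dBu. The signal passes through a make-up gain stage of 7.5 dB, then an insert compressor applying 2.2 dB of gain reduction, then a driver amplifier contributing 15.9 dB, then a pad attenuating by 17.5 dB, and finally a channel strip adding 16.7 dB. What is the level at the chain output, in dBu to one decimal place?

Gain stages sum in dB:
-15.4 + 7.5 − 2.2 + 15.9 − 17.5 + 16.7 = +5.0 dBu.

+5.0 dBu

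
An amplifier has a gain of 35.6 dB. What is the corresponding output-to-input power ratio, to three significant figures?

3630

Power ratio = 10^(dB/10).
10^(35.6/10) = 10^(3.560) = 3630.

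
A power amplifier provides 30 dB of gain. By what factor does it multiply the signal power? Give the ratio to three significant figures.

1000

Power ratio = 10^(dB/10).
10^(30/10) = 10^(3.000) = 1000.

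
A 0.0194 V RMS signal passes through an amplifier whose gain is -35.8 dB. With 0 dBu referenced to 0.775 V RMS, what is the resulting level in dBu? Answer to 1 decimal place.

-67.8 dBu

Input level: 20·log₁₀(0.0194/0.775) = -32.03 dBu.
Output: -32.03 − 35.8 = -67.8 dBu.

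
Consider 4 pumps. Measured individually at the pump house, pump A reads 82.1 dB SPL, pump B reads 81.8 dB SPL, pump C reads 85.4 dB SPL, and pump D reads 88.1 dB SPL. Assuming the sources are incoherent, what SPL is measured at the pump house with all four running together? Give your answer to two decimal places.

Incoherent sources sum as intensities:
L_total = 10·log₁₀(10^(82.1/10) + 10^(81.8/10) + 10^(85.4/10) + 10^(88.1/10)) = 10·log₁₀(1306000000) = 91.16 dB SPL.

91.16 dB SPL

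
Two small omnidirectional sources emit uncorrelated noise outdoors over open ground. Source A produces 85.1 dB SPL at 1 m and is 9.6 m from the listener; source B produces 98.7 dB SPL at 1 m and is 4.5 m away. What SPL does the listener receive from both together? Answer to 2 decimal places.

At the listener: L_A = 85.1 − 20·log₁₀(9.6) = 65.455 dB; L_B = 98.7 − 20·log₁₀(4.5) = 85.636 dB.
Combined: 10·log₁₀(10^(65.455/10)+10^(85.636/10)) = 85.68 dB SPL.

85.68 dB SPL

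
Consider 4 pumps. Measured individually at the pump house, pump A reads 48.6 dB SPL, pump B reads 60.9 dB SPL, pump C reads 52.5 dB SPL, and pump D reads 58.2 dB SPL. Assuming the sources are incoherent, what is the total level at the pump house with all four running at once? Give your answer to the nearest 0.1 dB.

Uncorrelated sources add in intensity (power), not in dB.
L_total = 10·log₁₀(10^(48.6/10) + 10^(60.9/10) + 10^(52.5/10) + 10^(58.2/10)) = 10·log₁₀(2141000) = 63.3 dB SPL.

63.3 dB SPL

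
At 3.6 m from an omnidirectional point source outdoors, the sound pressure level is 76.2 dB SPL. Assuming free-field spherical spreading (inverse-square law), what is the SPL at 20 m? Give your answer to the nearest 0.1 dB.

61.3 dB SPL

Free-field point source: level drops by 20·log₁₀ of the distance ratio.
ΔL = −20·log₁₀(20/3.6) = -14.89 dB, so L₂ = 76.2 + (-14.89) = 61.3 dB SPL.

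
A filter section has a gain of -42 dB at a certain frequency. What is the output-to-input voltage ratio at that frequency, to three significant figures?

0.00794

Voltage ratio = 10^(dB/20).
10^(-42/20) = 10^(-2.100) = 0.00794.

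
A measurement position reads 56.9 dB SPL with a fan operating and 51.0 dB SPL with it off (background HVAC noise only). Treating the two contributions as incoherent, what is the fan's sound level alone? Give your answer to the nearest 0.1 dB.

55.6 dB SPL

Background correction is a power subtraction:
L_src = 10·log₁₀(10^(56.9/10) − 10^(51.0/10)) = 10·log₁₀(363900) = 55.6 dB SPL.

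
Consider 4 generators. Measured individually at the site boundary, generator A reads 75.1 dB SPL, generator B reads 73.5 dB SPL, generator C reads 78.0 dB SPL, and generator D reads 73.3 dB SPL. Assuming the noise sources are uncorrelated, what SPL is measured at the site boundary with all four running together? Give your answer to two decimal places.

81.44 dB SPL

Incoherent sources sum as intensities:
L_total = 10·log₁₀(10^(75.1/10) + 10^(73.5/10) + 10^(78.0/10) + 10^(73.3/10)) = 10·log₁₀(139200000) = 81.44 dB SPL.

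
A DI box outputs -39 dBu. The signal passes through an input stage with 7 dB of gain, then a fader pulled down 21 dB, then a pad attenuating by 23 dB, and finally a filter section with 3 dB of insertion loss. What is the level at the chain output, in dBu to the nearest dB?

-79 dBu

Cascaded gains and losses add directly in dB.
-39 + 7 − 21 − 23 − 3 = -79 dBu.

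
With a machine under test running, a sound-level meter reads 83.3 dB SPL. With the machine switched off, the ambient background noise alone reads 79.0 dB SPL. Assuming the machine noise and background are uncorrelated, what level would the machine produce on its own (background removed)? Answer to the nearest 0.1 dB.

Remove the background by subtracting linear intensities:
L_src = 10·log₁₀(10^(83.3/10) − 10^(79.0/10)) = 10·log₁₀(134400000) = 81.3 dB SPL.

81.3 dB SPL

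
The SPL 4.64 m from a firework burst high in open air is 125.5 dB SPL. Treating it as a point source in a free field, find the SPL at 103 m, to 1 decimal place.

98.6 dB SPL

For a point source in a free field, ΔL = −20·log₁₀(d₂/d₁).
ΔL = −20·log₁₀(103/4.64) = -26.93 dB, so L₂ = 125.5 + (-26.93) = 98.6 dB SPL.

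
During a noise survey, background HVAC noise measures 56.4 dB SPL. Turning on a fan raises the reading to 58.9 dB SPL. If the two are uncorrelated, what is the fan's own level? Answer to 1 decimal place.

55.3 dB SPL

Subtract intensities: L_src = 10·log₁₀(10^(L_total/10) − 10^(L_bg/10)).
L_src = 10·log₁₀(10^(58.9/10) − 10^(56.4/10)) = 10·log₁₀(339700) = 55.3 dB SPL.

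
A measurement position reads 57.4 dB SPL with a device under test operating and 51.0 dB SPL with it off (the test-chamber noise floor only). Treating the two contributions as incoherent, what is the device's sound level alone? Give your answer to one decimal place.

Background correction is a power subtraction:
L_src = 10·log₁₀(10^(57.4/10) − 10^(51.0/10)) = 10·log₁₀(423600) = 56.3 dB SPL.

56.3 dB SPL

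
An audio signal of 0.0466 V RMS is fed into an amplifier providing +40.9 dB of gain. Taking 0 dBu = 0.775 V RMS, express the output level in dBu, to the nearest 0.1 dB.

Input level: 20·log₁₀(0.0466/0.775) = -24.42 dBu.
Output: -24.42 + 40.9 = +16.5 dBu.

+16.5 dBu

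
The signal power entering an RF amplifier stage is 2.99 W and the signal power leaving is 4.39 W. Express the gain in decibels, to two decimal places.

1.67 dB

Power ratio → dB uses the 10·log₁₀ form:
10·log₁₀(4.39/2.99) = 10·log₁₀(1.468) = 1.67 dB.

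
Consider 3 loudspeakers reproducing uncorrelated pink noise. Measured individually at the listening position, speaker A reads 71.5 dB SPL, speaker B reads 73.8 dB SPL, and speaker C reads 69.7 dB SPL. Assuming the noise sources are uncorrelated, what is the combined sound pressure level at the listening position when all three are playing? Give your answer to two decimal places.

76.76 dB SPL

Add the sources as powers (linear), then convert back to dB:
L_total = 10·log₁₀(10^(71.5/10) + 10^(73.8/10) + 10^(69.7/10)) = 10·log₁₀(47450000) = 76.76 dB SPL.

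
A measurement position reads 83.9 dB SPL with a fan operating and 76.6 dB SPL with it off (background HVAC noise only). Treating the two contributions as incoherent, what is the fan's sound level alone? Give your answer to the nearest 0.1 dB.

83.0 dB SPL

Subtract intensities: L_src = 10·log₁₀(10^(L_total/10) − 10^(L_bg/10)).
L_src = 10·log₁₀(10^(83.9/10) − 10^(76.6/10)) = 10·log₁₀(199800000) = 83.0 dB SPL.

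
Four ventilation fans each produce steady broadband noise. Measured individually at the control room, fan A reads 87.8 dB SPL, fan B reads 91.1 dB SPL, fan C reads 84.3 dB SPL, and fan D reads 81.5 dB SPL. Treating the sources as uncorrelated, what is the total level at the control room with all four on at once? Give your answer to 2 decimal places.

93.62 dB SPL

Incoherent sources sum as intensities:
L_total = 10·log₁₀(10^(87.8/10) + 10^(91.1/10) + 10^(84.3/10) + 10^(81.5/10)) = 10·log₁₀(2301000000) = 93.62 dB SPL.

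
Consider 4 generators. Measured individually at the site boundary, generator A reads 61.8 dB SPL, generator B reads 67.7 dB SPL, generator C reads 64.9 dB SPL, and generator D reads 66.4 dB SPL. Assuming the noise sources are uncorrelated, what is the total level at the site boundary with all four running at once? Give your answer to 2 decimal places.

71.72 dB SPL

Add the sources as powers (linear), then convert back to dB:
L_total = 10·log₁₀(10^(61.8/10) + 10^(67.7/10) + 10^(64.9/10) + 10^(66.4/10)) = 10·log₁₀(14860000) = 71.72 dB SPL.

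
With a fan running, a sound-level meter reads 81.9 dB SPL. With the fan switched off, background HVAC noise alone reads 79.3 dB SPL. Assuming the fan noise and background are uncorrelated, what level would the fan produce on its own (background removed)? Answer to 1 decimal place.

Remove the background by subtracting linear intensities:
L_src = 10·log₁₀(10^(81.9/10) − 10^(79.3/10)) = 10·log₁₀(69770000) = 78.4 dB SPL.

78.4 dB SPL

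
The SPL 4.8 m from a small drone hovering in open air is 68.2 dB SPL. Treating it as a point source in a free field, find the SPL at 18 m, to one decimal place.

56.7 dB SPL

Inverse-square spreading gives ΔL = −20·log₁₀(d₂/d₁).
ΔL = −20·log₁₀(18/4.8) = -11.48 dB, so L₂ = 68.2 + (-11.48) = 56.7 dB SPL.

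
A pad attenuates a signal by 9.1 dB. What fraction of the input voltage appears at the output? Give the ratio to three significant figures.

Voltage ratio = 10^(dB/20).
10^(-9.1/20) = 10^(-0.4550) = 0.351.

0.351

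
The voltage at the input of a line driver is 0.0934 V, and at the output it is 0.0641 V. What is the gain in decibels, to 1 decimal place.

-3.3 dB

For a voltage ratio, dB = 20·log₁₀(V₂/V₁).
20·log₁₀(0.0641/0.0934) = 20·log₁₀(0.6863) = -3.3 dB.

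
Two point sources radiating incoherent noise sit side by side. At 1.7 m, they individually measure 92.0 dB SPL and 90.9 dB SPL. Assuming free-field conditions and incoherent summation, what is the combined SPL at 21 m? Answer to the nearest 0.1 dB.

Combined at 1.7 m: 10·log₁₀(10^(92.0/10)+10^(90.9/10)) = 94.50 dB SPL.
Then apply −20·log₁₀(21/1.7) = -21.84 dB → 72.7 dB SPL.

72.7 dB SPL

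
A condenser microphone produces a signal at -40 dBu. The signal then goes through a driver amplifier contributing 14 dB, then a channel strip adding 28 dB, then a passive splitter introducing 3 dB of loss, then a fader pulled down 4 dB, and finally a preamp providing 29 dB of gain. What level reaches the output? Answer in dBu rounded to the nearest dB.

+24 dBu

Gain stages sum in dB:
-40 + 14 + 28 − 3 − 4 + 29 = +24 dBu.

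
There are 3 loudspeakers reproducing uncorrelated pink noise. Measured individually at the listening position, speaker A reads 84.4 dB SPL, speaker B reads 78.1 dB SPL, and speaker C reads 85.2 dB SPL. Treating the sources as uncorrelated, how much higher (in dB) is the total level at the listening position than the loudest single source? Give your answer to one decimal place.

3.1 dB

Incoherent sources sum as intensities:
L_total = 10·log₁₀(10^(84.4/10) + 10^(78.1/10) + 10^(85.2/10)) = 88.27 dB SPL.
Excess over the loudest (85.2 dB): 88.27 − 85.2 = 3.1 dB.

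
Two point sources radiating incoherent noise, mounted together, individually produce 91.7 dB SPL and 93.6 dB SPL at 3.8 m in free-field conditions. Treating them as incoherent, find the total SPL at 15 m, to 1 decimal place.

Combined at 3.8 m: 10·log₁₀(10^(91.7/10)+10^(93.6/10)) = 95.76 dB SPL.
Then apply −20·log₁₀(15/3.8) = -11.93 dB → 83.8 dB SPL.

83.8 dB SPL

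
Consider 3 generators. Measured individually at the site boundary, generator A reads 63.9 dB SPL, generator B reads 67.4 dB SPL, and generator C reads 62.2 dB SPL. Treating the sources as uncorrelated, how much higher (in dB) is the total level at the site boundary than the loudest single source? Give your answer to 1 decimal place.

Incoherent sources sum as intensities:
L_total = 10·log₁₀(10^(63.9/10) + 10^(67.4/10) + 10^(62.2/10)) = 69.83 dB SPL.
Excess over the loudest (67.4 dB): 69.83 − 67.4 = 2.4 dB.

2.4 dB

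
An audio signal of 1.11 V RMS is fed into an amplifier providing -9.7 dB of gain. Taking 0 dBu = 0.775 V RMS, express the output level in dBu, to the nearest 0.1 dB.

-6.6 dBu

Input level: 20·log₁₀(1.11/0.775) = 3.12 dBu.
Output: 3.12 − 9.7 = -6.6 dBu.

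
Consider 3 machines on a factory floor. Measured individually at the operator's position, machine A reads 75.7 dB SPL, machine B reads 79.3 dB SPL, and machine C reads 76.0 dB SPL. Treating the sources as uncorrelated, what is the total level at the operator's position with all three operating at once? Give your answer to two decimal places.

82.10 dB SPL

Uncorrelated sources add in intensity (power), not in dB.
L_total = 10·log₁₀(10^(75.7/10) + 10^(79.3/10) + 10^(76.0/10)) = 10·log₁₀(162100000) = 82.10 dB SPL.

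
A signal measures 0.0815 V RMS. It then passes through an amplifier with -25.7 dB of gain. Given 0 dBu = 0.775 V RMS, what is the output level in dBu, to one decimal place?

Input level: 20·log₁₀(0.0815/0.775) = -19.56 dBu.
Output: -19.56 − 25.7 = -45.3 dBu.

-45.3 dBu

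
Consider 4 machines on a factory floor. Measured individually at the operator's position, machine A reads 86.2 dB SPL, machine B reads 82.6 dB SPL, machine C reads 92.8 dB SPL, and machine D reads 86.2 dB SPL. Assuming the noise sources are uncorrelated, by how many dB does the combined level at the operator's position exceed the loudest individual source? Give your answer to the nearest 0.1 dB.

1.9 dB

Incoherent sources sum as intensities:
L_total = 10·log₁₀(10^(86.2/10) + 10^(82.6/10) + 10^(92.8/10) + 10^(86.2/10)) = 94.66 dB SPL.
Excess over the loudest (92.8 dB): 94.66 − 92.8 = 1.9 dB.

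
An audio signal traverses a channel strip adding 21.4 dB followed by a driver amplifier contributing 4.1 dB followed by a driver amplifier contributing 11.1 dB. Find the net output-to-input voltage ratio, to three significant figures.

67.6

Net gain = 21.4 + 4.1 + 11.1 = 36.6 dB.
Voltage ratio = 10^(36.6/20) = 67.6.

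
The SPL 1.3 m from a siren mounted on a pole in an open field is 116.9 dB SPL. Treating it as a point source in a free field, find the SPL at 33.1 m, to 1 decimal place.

For a point source in a free field, ΔL = −20·log₁₀(d₂/d₁).
ΔL = −20·log₁₀(33.1/1.3) = -28.12 dB, so L₂ = 116.9 + (-28.12) = 88.8 dB SPL.

88.8 dB SPL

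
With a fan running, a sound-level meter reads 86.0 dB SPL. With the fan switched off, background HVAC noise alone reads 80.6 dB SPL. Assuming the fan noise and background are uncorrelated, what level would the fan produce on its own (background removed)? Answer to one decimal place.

Subtract intensities: L_src = 10·log₁₀(10^(L_total/10) − 10^(L_bg/10)).
L_src = 10·log₁₀(10^(86.0/10) − 10^(80.6/10)) = 10·log₁₀(283300000) = 84.5 dB SPL.

84.5 dB SPL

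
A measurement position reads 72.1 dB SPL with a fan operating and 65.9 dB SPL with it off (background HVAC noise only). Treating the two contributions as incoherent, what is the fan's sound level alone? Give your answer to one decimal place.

70.9 dB SPL

Remove the background by subtracting linear intensities:
L_src = 10·log₁₀(10^(72.1/10) − 10^(65.9/10)) = 10·log₁₀(12330000) = 70.9 dB SPL.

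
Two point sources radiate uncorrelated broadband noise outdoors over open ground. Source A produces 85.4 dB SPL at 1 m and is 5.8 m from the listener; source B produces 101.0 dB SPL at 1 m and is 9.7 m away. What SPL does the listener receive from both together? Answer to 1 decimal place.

At the listener: L_A = 85.4 − 20·log₁₀(5.8) = 70.13 dB; L_B = 101.0 − 20·log₁₀(9.7) = 81.26 dB.
Combined: 10·log₁₀(10^(70.13/10)+10^(81.26/10)) = 81.6 dB SPL.

81.6 dB SPL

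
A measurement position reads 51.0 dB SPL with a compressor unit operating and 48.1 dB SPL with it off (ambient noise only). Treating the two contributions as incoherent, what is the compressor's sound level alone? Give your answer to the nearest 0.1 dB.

47.9 dB SPL

Remove the background by subtracting linear intensities:
L_src = 10·log₁₀(10^(51.0/10) − 10^(48.1/10)) = 10·log₁₀(61330) = 47.9 dB SPL.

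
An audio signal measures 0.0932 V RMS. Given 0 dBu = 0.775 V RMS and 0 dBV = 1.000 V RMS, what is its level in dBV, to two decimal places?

-20.61 dBV

dBV = 20·log₁₀(V / 1.000 V).
20·log₁₀(0.0932/1.000) = -20.61 dBV.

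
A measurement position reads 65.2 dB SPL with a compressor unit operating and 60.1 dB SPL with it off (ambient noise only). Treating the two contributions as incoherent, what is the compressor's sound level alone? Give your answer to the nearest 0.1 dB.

63.6 dB SPL

Subtract intensities: L_src = 10·log₁₀(10^(L_total/10) − 10^(L_bg/10)).
L_src = 10·log₁₀(10^(65.2/10) − 10^(60.1/10)) = 10·log₁₀(2288000) = 63.6 dB SPL.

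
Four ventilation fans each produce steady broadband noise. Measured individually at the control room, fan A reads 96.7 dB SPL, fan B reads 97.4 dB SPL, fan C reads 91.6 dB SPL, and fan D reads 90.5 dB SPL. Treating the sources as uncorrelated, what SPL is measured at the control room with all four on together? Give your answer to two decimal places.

101.05 dB SPL

Add the sources as powers (linear), then convert back to dB:
L_total = 10·log₁₀(10^(96.7/10) + 10^(97.4/10) + 10^(91.6/10) + 10^(90.5/10)) = 10·log₁₀(12740000000) = 101.05 dB SPL.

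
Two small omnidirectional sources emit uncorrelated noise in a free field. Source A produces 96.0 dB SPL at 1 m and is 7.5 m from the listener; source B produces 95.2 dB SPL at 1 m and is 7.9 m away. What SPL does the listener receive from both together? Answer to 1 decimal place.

At the listener: L_A = 96.0 − 20·log₁₀(7.5) = 78.50 dB; L_B = 95.2 − 20·log₁₀(7.9) = 77.25 dB.
Combined: 10·log₁₀(10^(78.50/10)+10^(77.25/10)) = 80.9 dB SPL.

80.9 dB SPL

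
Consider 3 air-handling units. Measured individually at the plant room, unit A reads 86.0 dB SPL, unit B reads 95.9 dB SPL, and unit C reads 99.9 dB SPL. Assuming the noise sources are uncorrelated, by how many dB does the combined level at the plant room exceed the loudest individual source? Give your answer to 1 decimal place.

1.6 dB

Incoherent sources sum as intensities:
L_total = 10·log₁₀(10^(86.0/10) + 10^(95.9/10) + 10^(99.9/10)) = 101.48 dB SPL.
Excess over the loudest (99.9 dB): 101.48 − 99.9 = 1.6 dB.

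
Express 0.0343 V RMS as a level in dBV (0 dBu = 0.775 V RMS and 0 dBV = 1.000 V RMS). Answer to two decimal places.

dBV = 20·log₁₀(V / 1.000 V).
20·log₁₀(0.0343/1.000) = -29.29 dBV.

-29.29 dBV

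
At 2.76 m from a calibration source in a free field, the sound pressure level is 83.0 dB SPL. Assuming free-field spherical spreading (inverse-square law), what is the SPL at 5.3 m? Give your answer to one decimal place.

77.3 dB SPL

Free-field point source: level drops by 20·log₁₀ of the distance ratio.
ΔL = −20·log₁₀(5.3/2.76) = -5.67 dB, so L₂ = 83.0 + (-5.67) = 77.3 dB SPL.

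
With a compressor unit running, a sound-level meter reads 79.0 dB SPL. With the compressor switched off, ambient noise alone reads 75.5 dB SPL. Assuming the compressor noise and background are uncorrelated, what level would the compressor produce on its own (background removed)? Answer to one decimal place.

76.4 dB SPL

Subtract intensities: L_src = 10·log₁₀(10^(L_total/10) − 10^(L_bg/10)).
L_src = 10·log₁₀(10^(79.0/10) − 10^(75.5/10)) = 10·log₁₀(43950000) = 76.4 dB SPL.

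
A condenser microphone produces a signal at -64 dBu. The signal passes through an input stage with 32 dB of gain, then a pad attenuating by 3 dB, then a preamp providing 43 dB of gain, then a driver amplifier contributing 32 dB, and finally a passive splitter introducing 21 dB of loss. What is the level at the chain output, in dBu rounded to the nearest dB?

+19 dBu

Gain stages sum in dB:
-64 + 32 − 3 + 43 + 32 − 21 = +19 dBu.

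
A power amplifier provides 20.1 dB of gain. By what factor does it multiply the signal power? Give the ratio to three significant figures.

102

Power ratio = 10^(dB/10).
10^(20.1/10) = 10^(2.010) = 102.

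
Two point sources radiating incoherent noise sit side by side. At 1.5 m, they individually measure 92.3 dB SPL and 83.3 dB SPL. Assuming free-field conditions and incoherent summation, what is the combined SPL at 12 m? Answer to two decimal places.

Combined at 1.5 m: 10·log₁₀(10^(92.3/10)+10^(83.3/10)) = 92.815 dB SPL.
Then apply −20·log₁₀(12/1.5) = -18.062 dB → 74.75 dB SPL.

74.75 dB SPL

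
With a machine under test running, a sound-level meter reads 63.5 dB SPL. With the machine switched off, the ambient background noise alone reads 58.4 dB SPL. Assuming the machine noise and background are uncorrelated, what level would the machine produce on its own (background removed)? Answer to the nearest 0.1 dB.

Background correction is a power subtraction:
L_src = 10·log₁₀(10^(63.5/10) − 10^(58.4/10)) = 10·log₁₀(1547000) = 61.9 dB SPL.

61.9 dB SPL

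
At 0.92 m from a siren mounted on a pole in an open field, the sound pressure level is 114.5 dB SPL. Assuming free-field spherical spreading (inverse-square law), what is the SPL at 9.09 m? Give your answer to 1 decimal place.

94.6 dB SPL

Free-field point source: level drops by 20·log₁₀ of the distance ratio.
ΔL = −20·log₁₀(9.09/0.92) = -19.90 dB, so L₂ = 114.5 + (-19.90) = 94.6 dB SPL.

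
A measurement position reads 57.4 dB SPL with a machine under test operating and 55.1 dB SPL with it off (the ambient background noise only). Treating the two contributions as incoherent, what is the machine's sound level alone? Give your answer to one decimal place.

53.5 dB SPL

Background correction is a power subtraction:
L_src = 10·log₁₀(10^(57.4/10) − 10^(55.1/10)) = 10·log₁₀(225900) = 53.5 dB SPL.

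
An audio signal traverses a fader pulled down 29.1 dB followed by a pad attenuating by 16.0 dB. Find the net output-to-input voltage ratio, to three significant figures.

0.00556

Net gain = (−29.1) + (−16.0) = -45.1 dB.
Voltage ratio = 10^(-45.1/20) = 0.00556.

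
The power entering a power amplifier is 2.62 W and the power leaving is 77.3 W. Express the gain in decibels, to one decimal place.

14.7 dB

Power ratio → dB uses the 10·log₁₀ form:
10·log₁₀(77.3/2.62) = 10·log₁₀(29.50) = 14.7 dB.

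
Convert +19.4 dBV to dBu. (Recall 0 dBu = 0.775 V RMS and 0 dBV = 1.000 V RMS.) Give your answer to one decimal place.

+21.6 dBu

The offset between the scales is 20·log₁₀(0.775/1.000) = −2.214 dB.
So dBu = +19.4 + 2.214 = +21.6 dBu.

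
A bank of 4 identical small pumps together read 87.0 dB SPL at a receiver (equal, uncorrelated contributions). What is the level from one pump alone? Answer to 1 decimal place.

4 equal incoherent sources add 10·log₁₀(4) = 6.02 dB over one source.
L_one = 87.0 − 6.02 = 81.0 dB SPL.

81.0 dB SPL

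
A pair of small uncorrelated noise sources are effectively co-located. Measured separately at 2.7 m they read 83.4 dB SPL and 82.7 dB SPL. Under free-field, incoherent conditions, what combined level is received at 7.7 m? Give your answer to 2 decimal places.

Combined at 2.7 m: 10·log₁₀(10^(83.4/10)+10^(82.7/10)) = 86.074 dB SPL.
Then apply −20·log₁₀(7.7/2.7) = -9.103 dB → 76.97 dB SPL.

76.97 dB SPL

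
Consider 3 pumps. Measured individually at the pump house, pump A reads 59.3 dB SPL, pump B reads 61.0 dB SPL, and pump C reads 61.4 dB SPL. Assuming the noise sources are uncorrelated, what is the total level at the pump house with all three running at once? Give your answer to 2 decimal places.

65.43 dB SPL

Add the sources as powers (linear), then convert back to dB:
L_total = 10·log₁₀(10^(59.3/10) + 10^(61.0/10) + 10^(61.4/10)) = 10·log₁₀(3490000) = 65.43 dB SPL.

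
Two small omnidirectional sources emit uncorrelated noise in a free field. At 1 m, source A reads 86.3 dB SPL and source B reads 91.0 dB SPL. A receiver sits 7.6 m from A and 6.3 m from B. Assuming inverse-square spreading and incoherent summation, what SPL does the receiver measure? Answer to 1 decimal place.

75.9 dB SPL

At the listener: L_A = 86.3 − 20·log₁₀(7.6) = 68.68 dB; L_B = 91.0 − 20·log₁₀(6.3) = 75.01 dB.
Combined: 10·log₁₀(10^(68.68/10)+10^(75.01/10)) = 75.9 dB SPL.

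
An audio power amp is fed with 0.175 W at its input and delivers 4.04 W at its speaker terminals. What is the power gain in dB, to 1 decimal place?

For a power ratio, dB = 10·log₁₀(P₂/P₁).
10·log₁₀(4.04/0.175) = 10·log₁₀(23.09) = 13.6 dB.

13.6 dB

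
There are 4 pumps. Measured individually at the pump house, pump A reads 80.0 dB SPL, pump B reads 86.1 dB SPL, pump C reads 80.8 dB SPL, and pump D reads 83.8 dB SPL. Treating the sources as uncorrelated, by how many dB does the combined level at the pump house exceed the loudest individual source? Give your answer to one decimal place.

Add the sources as powers (linear), then convert back to dB:
L_total = 10·log₁₀(10^(80.0/10) + 10^(86.1/10) + 10^(80.8/10) + 10^(83.8/10)) = 89.38 dB SPL.
Excess over the loudest (86.1 dB): 89.38 − 86.1 = 3.3 dB.

3.3 dB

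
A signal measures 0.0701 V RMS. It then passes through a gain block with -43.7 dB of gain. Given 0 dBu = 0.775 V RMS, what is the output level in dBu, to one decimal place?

Input level: 20·log₁₀(0.0701/0.775) = -20.87 dBu.
Output: -20.87 − 43.7 = -64.6 dBu.

-64.6 dBu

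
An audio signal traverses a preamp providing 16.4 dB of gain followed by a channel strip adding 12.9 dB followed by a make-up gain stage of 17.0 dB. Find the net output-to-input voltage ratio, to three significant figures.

207

Net gain = 16.4 + 12.9 + 17.0 = 46.3 dB.
Voltage ratio = 10^(46.3/20) = 207.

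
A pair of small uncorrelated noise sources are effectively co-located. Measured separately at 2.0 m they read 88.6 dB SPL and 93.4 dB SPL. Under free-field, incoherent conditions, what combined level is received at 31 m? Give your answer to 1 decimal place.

Combined at 2.0 m: 10·log₁₀(10^(88.6/10)+10^(93.4/10)) = 94.64 dB SPL.
Then apply −20·log₁₀(31/2.0) = -23.81 dB → 70.8 dB SPL.

70.8 dB SPL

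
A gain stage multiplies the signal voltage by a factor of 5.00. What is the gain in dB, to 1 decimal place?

For a voltage ratio, dB = 20·log₁₀(V₂/V₁).
20·log₁₀(5.00) = 14.0 dB.

14.0 dB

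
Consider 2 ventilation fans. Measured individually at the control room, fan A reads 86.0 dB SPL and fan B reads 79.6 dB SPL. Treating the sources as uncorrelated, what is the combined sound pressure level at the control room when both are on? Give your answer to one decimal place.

Add the sources as powers (linear), then convert back to dB:
L_total = 10·log₁₀(10^(86.0/10) + 10^(79.6/10)) = 10·log₁₀(489300000) = 86.9 dB SPL.

86.9 dB SPL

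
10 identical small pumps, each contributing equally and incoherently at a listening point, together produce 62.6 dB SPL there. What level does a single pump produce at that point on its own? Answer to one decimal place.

52.6 dB SPL

10 equal incoherent sources add 10·log₁₀(10) = 10.00 dB over one source.
L_one = 62.6 − 10.00 = 52.6 dB SPL.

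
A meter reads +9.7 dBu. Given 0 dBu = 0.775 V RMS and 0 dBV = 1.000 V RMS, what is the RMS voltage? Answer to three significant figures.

V = 0.775 V × 10^(+9.7/20).
= 0.775 × 3.055 = 2.37 V.

2.37 V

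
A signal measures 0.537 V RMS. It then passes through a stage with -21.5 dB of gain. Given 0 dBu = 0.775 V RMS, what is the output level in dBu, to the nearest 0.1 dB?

Input level: 20·log₁₀(0.537/0.775) = -3.19 dBu.
Output: -3.19 − 21.5 = -24.7 dBu.

-24.7 dBu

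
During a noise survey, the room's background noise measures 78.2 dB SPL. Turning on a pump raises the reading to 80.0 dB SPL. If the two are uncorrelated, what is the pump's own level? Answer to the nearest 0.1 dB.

75.3 dB SPL

Remove the background by subtracting linear intensities:
L_src = 10·log₁₀(10^(80.0/10) − 10^(78.2/10)) = 10·log₁₀(33930000) = 75.3 dB SPL.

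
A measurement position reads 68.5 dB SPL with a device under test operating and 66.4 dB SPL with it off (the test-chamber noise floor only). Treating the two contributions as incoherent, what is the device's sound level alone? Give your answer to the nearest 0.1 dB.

Subtract intensities: L_src = 10·log₁₀(10^(L_total/10) − 10^(L_bg/10)).
L_src = 10·log₁₀(10^(68.5/10) − 10^(66.4/10)) = 10·log₁₀(2714000) = 64.3 dB SPL.

64.3 dB SPL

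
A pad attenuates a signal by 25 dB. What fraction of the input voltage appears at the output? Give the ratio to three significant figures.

0.0562

Voltage ratio = 10^(dB/20).
10^(-25/20) = 10^(-1.250) = 0.0562.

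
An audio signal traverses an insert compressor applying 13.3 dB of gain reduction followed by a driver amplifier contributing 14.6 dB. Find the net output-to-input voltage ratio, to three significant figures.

1.16

Net gain = (−13.3) + 14.6 = 1.3 dB.
Voltage ratio = 10^(1.3/20) = 1.16.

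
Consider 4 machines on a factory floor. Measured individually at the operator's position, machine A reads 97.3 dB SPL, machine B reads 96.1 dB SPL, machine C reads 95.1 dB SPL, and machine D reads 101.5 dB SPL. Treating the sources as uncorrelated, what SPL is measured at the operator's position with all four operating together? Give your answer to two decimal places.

Add the sources as powers (linear), then convert back to dB:
L_total = 10·log₁₀(10^(97.3/10) + 10^(96.1/10) + 10^(95.1/10) + 10^(101.5/10)) = 10·log₁₀(26805000000) = 104.28 dB SPL.

104.28 dB SPL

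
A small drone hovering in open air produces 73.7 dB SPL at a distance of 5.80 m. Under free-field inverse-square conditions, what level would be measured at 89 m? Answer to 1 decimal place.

50.0 dB SPL

Inverse-square spreading gives ΔL = −20·log₁₀(d₂/d₁).
ΔL = −20·log₁₀(89/5.80) = -23.72 dB, so L₂ = 73.7 + (-23.72) = 50.0 dB SPL.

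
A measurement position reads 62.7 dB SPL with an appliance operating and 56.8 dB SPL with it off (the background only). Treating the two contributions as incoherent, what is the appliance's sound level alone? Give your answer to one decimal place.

61.4 dB SPL

Background correction is a power subtraction:
L_src = 10·log₁₀(10^(62.7/10) − 10^(56.8/10)) = 10·log₁₀(1383000) = 61.4 dB SPL.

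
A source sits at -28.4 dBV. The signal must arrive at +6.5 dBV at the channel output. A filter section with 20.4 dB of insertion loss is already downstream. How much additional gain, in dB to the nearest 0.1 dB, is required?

The required make-up gain is the shortfall in the dB sum.
G = +6.5 − (-28.4) + 20.4 = 55.3 dB.

55.3 dB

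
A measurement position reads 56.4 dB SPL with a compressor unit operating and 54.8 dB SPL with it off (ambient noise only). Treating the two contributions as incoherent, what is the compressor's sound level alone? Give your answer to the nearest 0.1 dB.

51.3 dB SPL

Remove the background by subtracting linear intensities:
L_src = 10·log₁₀(10^(56.4/10) − 10^(54.8/10)) = 10·log₁₀(134500) = 51.3 dB SPL.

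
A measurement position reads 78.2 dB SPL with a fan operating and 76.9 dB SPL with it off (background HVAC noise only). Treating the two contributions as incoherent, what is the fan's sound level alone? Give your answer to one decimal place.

72.3 dB SPL

Remove the background by subtracting linear intensities:
L_src = 10·log₁₀(10^(78.2/10) − 10^(76.9/10)) = 10·log₁₀(17090000) = 72.3 dB SPL.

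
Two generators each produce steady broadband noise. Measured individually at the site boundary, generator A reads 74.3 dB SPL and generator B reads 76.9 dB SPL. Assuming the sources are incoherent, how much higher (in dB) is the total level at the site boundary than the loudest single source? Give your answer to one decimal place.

Uncorrelated sources add in intensity (power), not in dB.
L_total = 10·log₁₀(10^(74.3/10) + 10^(76.9/10)) = 78.80 dB SPL.
Excess over the loudest (76.9 dB): 78.80 − 76.9 = 1.9 dB.

1.9 dB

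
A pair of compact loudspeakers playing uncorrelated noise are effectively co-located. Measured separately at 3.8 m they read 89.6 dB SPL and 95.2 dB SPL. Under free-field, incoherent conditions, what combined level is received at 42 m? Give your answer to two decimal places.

75.39 dB SPL

Combined at 3.8 m: 10·log₁₀(10^(89.6/10)+10^(95.2/10)) = 96.257 dB SPL.
Then apply −20·log₁₀(42/3.8) = -20.869 dB → 75.39 dB SPL.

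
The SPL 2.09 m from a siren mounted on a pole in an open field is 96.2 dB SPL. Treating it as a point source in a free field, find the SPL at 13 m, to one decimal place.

80.3 dB SPL

For a point source in a free field, ΔL = −20·log₁₀(d₂/d₁).
ΔL = −20·log₁₀(13/2.09) = -15.88 dB, so L₂ = 96.2 + (-15.88) = 80.3 dB SPL.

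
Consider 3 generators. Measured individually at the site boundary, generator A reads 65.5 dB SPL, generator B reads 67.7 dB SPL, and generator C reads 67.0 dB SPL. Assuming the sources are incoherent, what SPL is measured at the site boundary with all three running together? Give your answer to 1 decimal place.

Add the sources as powers (linear), then convert back to dB:
L_total = 10·log₁₀(10^(65.5/10) + 10^(67.7/10) + 10^(67.0/10)) = 10·log₁₀(14450000) = 71.6 dB SPL.

71.6 dB SPL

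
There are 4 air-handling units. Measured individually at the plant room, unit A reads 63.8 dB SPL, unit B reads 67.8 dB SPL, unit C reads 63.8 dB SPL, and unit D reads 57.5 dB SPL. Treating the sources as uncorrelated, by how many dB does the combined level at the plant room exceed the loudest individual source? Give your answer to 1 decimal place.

2.8 dB

Incoherent sources sum as intensities:
L_total = 10·log₁₀(10^(63.8/10) + 10^(67.8/10) + 10^(63.8/10) + 10^(57.5/10)) = 70.56 dB SPL.
Excess over the loudest (67.8 dB): 70.56 − 67.8 = 2.8 dB.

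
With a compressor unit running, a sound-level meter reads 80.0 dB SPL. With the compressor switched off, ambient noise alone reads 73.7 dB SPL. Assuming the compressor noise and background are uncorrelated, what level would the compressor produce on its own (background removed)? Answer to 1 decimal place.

Background correction is a power subtraction:
L_src = 10·log₁₀(10^(80.0/10) − 10^(73.7/10)) = 10·log₁₀(76560000) = 78.8 dB SPL.

78.8 dB SPL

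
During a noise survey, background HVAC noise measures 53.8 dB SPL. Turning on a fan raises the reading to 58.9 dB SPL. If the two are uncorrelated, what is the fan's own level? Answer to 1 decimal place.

Background correction is a power subtraction:
L_src = 10·log₁₀(10^(58.9/10) − 10^(53.8/10)) = 10·log₁₀(536400) = 57.3 dB SPL.

57.3 dB SPL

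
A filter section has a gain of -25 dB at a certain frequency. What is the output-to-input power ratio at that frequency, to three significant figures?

Power ratio = 10^(dB/10).
10^(-25/10) = 10^(-2.500) = 0.00316.

0.00316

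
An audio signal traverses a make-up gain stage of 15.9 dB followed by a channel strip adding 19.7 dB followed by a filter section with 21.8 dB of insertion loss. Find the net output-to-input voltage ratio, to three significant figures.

4.90

Net gain = 15.9 + 19.7 + (−21.8) = 13.8 dB.
Voltage ratio = 10^(13.8/20) = 4.90.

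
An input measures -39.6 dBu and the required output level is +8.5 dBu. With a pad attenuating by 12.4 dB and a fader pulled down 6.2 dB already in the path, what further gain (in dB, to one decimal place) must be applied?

66.7 dB

The required make-up gain is the shortfall in the dB sum.
G = +8.5 − (-39.6) + 12.4 + 6.2 = 66.7 dB.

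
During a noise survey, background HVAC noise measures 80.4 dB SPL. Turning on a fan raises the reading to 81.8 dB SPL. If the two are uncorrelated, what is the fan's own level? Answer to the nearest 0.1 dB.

Background correction is a power subtraction:
L_src = 10·log₁₀(10^(81.8/10) − 10^(80.4/10)) = 10·log₁₀(41710000) = 76.2 dB SPL.

76.2 dB SPL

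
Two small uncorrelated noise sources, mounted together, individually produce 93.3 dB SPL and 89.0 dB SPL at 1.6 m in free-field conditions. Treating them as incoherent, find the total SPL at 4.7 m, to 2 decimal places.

85.31 dB SPL

Combined at 1.6 m: 10·log₁₀(10^(93.3/10)+10^(89.0/10)) = 94.672 dB SPL.
Then apply −20·log₁₀(4.7/1.6) = -9.360 dB → 85.31 dB SPL.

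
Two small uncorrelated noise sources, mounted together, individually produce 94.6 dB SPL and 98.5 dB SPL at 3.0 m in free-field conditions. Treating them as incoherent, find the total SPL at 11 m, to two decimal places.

Combined at 3.0 m: 10·log₁₀(10^(94.6/10)+10^(98.5/10)) = 99.984 dB SPL.
Then apply −20·log₁₀(11/3.0) = -11.285 dB → 88.70 dB SPL.

88.70 dB SPL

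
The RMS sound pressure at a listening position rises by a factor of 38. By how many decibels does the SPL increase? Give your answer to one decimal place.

31.6 dB

Sound pressure is an amplitude quantity: ΔL = 20·log₁₀(p₂/p₁).
20·log₁₀(38) = 31.6 dB.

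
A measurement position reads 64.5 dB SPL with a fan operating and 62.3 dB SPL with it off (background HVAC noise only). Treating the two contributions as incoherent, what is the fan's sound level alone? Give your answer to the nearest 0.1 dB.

Remove the background by subtracting linear intensities:
L_src = 10·log₁₀(10^(64.5/10) − 10^(62.3/10)) = 10·log₁₀(1120000) = 60.5 dB SPL.

60.5 dB SPL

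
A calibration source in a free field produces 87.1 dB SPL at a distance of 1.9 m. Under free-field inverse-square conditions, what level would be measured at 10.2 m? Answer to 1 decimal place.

For a point source in a free field, ΔL = −20·log₁₀(d₂/d₁).
ΔL = −20·log₁₀(10.2/1.9) = -14.60 dB, so L₂ = 87.1 + (-14.60) = 72.5 dB SPL.

72.5 dB SPL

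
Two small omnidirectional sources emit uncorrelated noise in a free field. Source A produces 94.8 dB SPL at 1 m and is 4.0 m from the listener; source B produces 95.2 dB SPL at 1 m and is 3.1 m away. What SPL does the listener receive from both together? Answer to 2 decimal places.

At the listener: L_A = 94.8 − 20·log₁₀(4.0) = 82.759 dB; L_B = 95.2 − 20·log₁₀(3.1) = 85.373 dB.
Combined: 10·log₁₀(10^(82.759/10)+10^(85.373/10)) = 87.27 dB SPL.

87.27 dB SPL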